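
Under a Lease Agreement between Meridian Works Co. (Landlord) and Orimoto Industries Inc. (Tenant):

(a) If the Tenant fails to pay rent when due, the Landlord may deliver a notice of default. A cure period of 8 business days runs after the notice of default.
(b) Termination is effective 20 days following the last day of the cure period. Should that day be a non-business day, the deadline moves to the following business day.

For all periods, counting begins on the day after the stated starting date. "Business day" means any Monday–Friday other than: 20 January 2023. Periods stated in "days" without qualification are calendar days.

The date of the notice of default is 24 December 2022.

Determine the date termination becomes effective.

24 January 2023

The last day of the cure period: counting 8 business days from Saturday, 24 December 2022 (Dec 26, Dec 27, Dec 28, Dec 29, Dec 30, Jan 2, Jan 3, Jan 4, skipping weekends) reaches Wednesday, 4 January 2023.
The date termination becomes effective: 4 January 2023 + 20 days = 24 January 2023. 24 January 2023 is a Tuesday and is not a listed holiday, so no roll-forward applies.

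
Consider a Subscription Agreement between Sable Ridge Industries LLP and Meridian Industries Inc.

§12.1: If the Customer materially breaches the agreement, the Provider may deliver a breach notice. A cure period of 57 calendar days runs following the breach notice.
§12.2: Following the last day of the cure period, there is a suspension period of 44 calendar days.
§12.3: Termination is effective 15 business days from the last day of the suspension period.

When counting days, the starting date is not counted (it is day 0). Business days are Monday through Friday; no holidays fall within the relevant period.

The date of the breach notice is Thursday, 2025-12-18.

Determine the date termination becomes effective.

The last day of the cure period: 57 calendar days after 2025-12-18 is 2026-02-13.
The last day of the suspension period: 2026-02-13 + 44 days = 2026-03-29.
From Sunday, 2026-03-29, 15 business days (Mar 30, Mar 31, Apr 1, Apr 2, …, Apr 15, Apr 16, Apr 17, skipping weekends) brings us to Friday, 2026-04-17, which is the date termination becomes effective.

2026-04-17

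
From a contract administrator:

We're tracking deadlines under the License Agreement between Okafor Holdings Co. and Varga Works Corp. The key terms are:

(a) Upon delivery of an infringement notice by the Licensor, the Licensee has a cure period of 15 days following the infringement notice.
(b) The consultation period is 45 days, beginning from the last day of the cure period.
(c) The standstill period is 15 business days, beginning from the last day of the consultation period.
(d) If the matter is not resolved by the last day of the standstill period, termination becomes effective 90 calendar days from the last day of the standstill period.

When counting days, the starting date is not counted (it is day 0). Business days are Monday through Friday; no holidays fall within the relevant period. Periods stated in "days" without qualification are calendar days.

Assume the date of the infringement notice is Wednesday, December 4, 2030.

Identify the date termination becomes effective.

May 22, 2031

The last day of the cure period: December 4, 2030 + 15 days = December 19, 2030.
Adding 45 calendar days to December 19, 2030 gives February 2, 2031, which is the last day of the consultation period.
The last day of the standstill period: 15 business days after Sunday, February 2, 2031, skipping weekends — Feb 3, Feb 4, Feb 5, Feb 6, …, Feb 19, Feb 20, Feb 21 — lands on Friday, February 21, 2031.
The date termination becomes effective: February 21, 2031 + 90 days = May 22, 2031.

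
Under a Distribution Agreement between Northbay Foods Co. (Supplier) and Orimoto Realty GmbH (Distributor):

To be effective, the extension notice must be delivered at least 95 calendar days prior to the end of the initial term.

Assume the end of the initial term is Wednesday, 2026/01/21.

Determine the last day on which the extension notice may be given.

2026/01/21 minus 95 days is 2025/10/18.

2025/10/18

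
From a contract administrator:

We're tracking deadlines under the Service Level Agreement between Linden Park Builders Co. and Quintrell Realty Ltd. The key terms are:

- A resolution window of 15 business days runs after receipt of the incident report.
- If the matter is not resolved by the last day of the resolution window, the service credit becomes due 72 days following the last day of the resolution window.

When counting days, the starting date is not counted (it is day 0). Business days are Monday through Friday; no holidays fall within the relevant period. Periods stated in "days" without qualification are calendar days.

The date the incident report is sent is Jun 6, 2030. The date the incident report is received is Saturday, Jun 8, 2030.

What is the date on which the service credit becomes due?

From Saturday, Jun 8, 2030, 15 business days (Jun 10, Jun 11, Jun 12, Jun 13, …, Jun 26, Jun 27, Jun 28, skipping weekends) brings us to Friday, Jun 28, 2030, which is the last day of the resolution window.
The date on which the service credit becomes due: 72 calendar days after Jun 28, 2030 is Sep 8, 2030.

Sep 8, 2030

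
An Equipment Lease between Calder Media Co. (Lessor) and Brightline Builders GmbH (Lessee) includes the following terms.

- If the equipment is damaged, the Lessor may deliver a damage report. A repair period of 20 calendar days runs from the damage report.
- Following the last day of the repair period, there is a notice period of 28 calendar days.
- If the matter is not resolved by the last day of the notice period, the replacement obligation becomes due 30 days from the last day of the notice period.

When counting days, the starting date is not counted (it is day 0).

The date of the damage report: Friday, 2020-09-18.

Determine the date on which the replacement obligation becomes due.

Adding 20 calendar days to 2020-09-18 gives 2020-10-08, which is the last day of the repair period.
The last day of the notice period: 2020-10-08 + 28 days = 2020-11-05.
The date on which the replacement obligation becomes due: 30 calendar days after 2020-11-05 is 2020-12-05.

2020-12-05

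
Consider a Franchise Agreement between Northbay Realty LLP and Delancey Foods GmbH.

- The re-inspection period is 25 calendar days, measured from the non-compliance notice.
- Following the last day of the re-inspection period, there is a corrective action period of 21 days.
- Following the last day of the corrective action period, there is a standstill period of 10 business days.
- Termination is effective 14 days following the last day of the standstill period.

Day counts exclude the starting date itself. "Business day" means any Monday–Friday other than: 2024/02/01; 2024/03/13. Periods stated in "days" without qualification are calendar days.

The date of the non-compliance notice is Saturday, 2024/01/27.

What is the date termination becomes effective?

Adding 25 calendar days to 2024/01/27 gives 2024/02/21, which is the last day of the re-inspection period.
The last day of the corrective action period: 21 calendar days after 2024/02/21 is 2024/03/13.
The last day of the standstill period: 10 business days after Wednesday, 2024/03/13, skipping weekends — Mar 14, Mar 15, Mar 18, Mar 19, Mar 20, Mar 21, Mar 22, Mar 25, Mar 26, Mar 27 — lands on Wednesday, 2024/03/27.
Adding 14 calendar days to 2024/03/27 gives 2024/04/10, which is the date termination becomes effective.

2024/04/10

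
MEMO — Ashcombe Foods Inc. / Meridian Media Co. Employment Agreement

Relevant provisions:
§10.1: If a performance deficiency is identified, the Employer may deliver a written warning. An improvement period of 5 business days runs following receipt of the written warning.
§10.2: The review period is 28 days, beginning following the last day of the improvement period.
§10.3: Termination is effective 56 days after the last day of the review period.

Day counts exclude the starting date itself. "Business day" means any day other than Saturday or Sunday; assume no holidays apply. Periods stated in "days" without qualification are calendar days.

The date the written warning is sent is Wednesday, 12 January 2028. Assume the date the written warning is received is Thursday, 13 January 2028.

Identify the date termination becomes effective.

13 April 2028

From Thursday, 13 January 2028, 5 business days (Jan 14, Jan 17, Jan 18, Jan 19, Jan 20, skipping weekends) brings us to Thursday, 20 January 2028, which is the last day of the improvement period.
The last day of the review period: 20 January 2028 + 28 days = 17 February 2028.
The date termination becomes effective: 56 calendar days after 17 February 2028 is 13 April 2028.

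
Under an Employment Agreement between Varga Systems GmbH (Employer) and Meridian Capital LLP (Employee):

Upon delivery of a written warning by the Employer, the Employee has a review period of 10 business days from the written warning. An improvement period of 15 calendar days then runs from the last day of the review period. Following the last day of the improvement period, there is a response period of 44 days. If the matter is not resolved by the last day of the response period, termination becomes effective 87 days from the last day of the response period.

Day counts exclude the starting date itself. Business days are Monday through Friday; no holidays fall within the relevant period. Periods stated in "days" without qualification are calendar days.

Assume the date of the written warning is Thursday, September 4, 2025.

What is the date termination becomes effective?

The last day of the review period: 10 business days after Thursday, September 4, 2025, skipping weekends — Sep 5, Sep 8, Sep 9, Sep 10, Sep 11, Sep 12, Sep 15, Sep 16, Sep 17, Sep 18 — lands on Thursday, September 18, 2025.
The last day of the improvement period: September 18, 2025 + 15 days = October 3, 2025.
The last day of the response period: 44 calendar days after October 3, 2025 is November 16, 2025.
The date termination becomes effective: 87 calendar days after November 16, 2025 is February 11, 2026.

February 11, 2026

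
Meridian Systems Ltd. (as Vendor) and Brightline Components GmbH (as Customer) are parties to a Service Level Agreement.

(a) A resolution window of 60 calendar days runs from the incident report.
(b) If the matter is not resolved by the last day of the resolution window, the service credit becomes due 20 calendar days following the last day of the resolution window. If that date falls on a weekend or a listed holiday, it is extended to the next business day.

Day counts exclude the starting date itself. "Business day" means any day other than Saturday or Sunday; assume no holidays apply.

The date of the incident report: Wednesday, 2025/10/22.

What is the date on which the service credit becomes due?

Adding 60 calendar days to 2025/10/22 gives 2025/12/21, which is the last day of the resolution window.
The date on which the service credit becomes due: 2025/12/21 + 20 days = 2026/01/10. That falls on a Saturday, so it rolls to the next business day, Monday, 2026/01/12.

2026/01/12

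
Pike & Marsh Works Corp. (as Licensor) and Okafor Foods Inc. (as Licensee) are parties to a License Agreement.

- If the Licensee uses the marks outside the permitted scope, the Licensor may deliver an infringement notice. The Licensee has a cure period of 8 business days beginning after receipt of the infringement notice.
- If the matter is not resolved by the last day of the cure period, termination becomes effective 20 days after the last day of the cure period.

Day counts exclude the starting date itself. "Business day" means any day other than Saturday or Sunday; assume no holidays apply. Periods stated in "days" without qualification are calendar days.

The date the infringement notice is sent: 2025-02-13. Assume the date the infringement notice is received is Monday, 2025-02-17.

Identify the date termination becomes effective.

2025-03-19

From Monday, 2025-02-17, 8 business days (Feb 18, Feb 19, Feb 20, Feb 21, Feb 24, Feb 25, Feb 26, Feb 27, skipping weekends) brings us to Thursday, 2025-02-27, which is the last day of the cure period.
The date termination becomes effective: 20 calendar days after 2025-02-27 is 2025-03-19.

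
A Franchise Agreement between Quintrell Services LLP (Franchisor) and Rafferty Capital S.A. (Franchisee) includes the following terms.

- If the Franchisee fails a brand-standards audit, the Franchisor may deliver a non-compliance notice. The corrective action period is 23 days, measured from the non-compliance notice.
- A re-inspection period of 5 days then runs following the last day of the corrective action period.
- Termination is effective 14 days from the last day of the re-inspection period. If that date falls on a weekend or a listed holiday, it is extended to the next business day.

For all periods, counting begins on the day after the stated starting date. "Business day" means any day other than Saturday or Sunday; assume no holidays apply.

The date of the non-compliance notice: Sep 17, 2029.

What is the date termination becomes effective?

Oct 29, 2029

Adding 23 calendar days to Sep 17, 2029 gives Oct 10, 2029, which is the last day of the corrective action period.
The last day of the re-inspection period: 5 calendar days after Oct 10, 2029 is Oct 15, 2029.
Adding 14 calendar days to Oct 15, 2029 gives Oct 29, 2029, which is the date termination becomes effective. Oct 29, 2029 is a Monday, so no roll-forward applies.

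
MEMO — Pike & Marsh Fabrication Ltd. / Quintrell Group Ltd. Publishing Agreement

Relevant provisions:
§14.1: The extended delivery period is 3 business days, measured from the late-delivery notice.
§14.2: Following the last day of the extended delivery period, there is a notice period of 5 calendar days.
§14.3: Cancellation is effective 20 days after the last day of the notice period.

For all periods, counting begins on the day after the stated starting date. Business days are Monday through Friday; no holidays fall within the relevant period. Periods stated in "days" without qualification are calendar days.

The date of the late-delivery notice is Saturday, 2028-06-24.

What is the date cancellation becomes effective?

The last day of the extended delivery period: 3 business days after Saturday, 2028-06-24, skipping weekends — Jun 26, Jun 27, Jun 28 — lands on Wednesday, 2028-06-28.
The last day of the notice period: 2028-06-28 + 5 days = 2028-07-03.
Adding 20 calendar days to 2028-07-03 gives 2028-07-23, which is the date cancellation becomes effective.

2028-07-23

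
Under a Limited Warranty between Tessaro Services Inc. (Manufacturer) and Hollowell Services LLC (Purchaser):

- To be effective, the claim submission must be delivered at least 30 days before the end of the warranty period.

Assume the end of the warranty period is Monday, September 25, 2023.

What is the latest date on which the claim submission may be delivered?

September 25, 2023 minus 30 days is August 26, 2023.

August 26, 2023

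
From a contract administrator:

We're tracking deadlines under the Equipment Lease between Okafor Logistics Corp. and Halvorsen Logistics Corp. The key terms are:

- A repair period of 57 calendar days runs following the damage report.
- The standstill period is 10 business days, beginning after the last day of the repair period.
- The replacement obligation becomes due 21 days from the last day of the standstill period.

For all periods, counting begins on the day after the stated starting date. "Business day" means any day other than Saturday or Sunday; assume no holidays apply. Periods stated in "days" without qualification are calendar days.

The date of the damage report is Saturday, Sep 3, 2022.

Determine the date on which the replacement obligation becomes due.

Dec 2, 2022

The last day of the repair period: 57 calendar days after Sep 3, 2022 is Oct 30, 2022.
The last day of the standstill period: 10 business days after Sunday, Oct 30, 2022, skipping weekends — Oct 31, Nov 1, Nov 2, Nov 3, Nov 4, Nov 7, Nov 8, Nov 9, Nov 10, Nov 11 — lands on Friday, Nov 11, 2022.
The date on which the replacement obligation becomes due: 21 calendar days after Nov 11, 2022 is Dec 2, 2022.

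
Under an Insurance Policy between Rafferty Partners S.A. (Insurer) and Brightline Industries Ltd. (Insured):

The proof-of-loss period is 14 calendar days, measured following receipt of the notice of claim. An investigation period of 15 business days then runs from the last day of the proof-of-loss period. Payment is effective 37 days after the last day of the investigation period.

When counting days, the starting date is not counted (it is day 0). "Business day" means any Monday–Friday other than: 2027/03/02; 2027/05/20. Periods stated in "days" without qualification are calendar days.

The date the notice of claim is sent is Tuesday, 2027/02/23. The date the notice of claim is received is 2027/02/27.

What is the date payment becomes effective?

2027/05/09

The last day of the proof-of-loss period: 14 calendar days after 2027/02/27 is 2027/03/13.
From Saturday, 2027/03/13, 15 business days (Mar 15, Mar 16, Mar 17, Mar 18, …, Mar 31, Apr 1, Apr 2, skipping weekends) brings us to Friday, 2027/04/02, which is the last day of the investigation period.
Adding 37 calendar days to 2027/04/02 gives 2027/05/09, which is the date payment becomes effective.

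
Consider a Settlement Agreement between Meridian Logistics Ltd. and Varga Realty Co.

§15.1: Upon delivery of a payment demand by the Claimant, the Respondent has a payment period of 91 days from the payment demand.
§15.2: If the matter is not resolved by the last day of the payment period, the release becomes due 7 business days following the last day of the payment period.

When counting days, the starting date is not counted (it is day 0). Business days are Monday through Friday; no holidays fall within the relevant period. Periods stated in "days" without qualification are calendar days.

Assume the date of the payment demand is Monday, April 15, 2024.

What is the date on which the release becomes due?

July 24, 2024

Adding 91 calendar days to April 15, 2024 gives July 15, 2024, which is the last day of the payment period.
From Monday, July 15, 2024, 7 business days (Jul 16, Jul 17, Jul 18, Jul 19, Jul 22, Jul 23, Jul 24, skipping weekends) brings us to Wednesday, July 24, 2024, which is the date on which the release becomes due.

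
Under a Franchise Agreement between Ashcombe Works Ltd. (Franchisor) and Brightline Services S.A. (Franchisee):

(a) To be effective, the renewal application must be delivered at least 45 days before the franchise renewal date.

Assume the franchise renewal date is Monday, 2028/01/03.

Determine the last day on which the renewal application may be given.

2027/11/19

Counting back 45 calendar days from 2028/01/03 gives 2027/11/19.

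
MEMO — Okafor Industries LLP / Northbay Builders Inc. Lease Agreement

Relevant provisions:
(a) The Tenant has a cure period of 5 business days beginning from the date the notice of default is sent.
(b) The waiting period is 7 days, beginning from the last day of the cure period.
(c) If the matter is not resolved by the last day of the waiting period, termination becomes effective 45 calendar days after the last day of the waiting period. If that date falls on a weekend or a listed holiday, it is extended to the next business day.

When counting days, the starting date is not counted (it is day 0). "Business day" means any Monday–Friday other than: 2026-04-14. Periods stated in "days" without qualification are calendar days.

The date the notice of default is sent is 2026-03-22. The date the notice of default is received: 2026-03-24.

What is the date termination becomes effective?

2026-05-18

The last day of the cure period: counting 5 business days from Sunday, 2026-03-22 (Mar 23, Mar 24, Mar 25, Mar 26, Mar 27, skipping weekends) reaches Friday, 2026-03-27.
Adding 7 calendar days to 2026-03-27 gives 2026-04-03, which is the last day of the waiting period.
The date termination becomes effective: 2026-04-03 + 45 days = 2026-05-18. 2026-05-18 is a Monday and is not a listed holiday, so no roll-forward applies.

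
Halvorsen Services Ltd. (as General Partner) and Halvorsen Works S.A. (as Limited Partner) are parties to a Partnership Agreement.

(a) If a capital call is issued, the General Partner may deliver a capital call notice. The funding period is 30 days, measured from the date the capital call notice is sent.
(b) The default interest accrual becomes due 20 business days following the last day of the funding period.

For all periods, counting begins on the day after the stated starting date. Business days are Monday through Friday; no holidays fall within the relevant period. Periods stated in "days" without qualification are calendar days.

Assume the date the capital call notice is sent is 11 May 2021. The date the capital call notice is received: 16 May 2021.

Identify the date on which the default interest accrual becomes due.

The last day of the funding period: 11 May 2021 + 30 days = 10 June 2021.
The date on which the default interest accrual becomes due: counting 20 business days from Thursday, 10 June 2021 (Jun 11, Jun 14, Jun 15, Jun 16, …, Jul 6, Jul 7, Jul 8, skipping weekends) reaches Thursday, 8 July 2021.

8 July 2021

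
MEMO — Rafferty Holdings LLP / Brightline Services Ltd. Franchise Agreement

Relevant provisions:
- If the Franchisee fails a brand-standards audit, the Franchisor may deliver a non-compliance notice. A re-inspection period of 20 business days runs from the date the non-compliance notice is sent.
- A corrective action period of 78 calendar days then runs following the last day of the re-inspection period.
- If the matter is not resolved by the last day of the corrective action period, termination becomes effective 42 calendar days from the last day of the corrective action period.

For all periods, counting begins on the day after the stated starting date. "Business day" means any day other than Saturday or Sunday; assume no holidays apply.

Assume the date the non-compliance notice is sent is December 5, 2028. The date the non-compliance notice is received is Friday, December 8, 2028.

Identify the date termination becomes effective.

May 2, 2029

The last day of the re-inspection period: counting 20 business days from Tuesday, December 5, 2028 (Dec 6, Dec 7, Dec 8, Dec 11, …, Dec 29, Jan 1, Jan 2, skipping weekends) reaches Tuesday, January 2, 2029.
The last day of the corrective action period: January 2, 2029 + 78 days = March 21, 2029.
The date termination becomes effective: March 21, 2029 + 42 days = May 2, 2029.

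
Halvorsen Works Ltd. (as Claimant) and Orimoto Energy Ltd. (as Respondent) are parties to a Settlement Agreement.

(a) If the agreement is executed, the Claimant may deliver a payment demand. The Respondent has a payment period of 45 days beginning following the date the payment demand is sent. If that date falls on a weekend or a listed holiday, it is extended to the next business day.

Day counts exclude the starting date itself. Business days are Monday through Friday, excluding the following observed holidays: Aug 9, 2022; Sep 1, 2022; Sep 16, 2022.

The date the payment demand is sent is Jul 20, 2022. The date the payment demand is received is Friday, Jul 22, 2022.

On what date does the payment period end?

The last day of the payment period: Jul 20, 2022 + 45 days = Sep 3, 2022. That falls on a Saturday, so it rolls to the next business day, Monday, Sep 5, 2022.

Sep 5, 2022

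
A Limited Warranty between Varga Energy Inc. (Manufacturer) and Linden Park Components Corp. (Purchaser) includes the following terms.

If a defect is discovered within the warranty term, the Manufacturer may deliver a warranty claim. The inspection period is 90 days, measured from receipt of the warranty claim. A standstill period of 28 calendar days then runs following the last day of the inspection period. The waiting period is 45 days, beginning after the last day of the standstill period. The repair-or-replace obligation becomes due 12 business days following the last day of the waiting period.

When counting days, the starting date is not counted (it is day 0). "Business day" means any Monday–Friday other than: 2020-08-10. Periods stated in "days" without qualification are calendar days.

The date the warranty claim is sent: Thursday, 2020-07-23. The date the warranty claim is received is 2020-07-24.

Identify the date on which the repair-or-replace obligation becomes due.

2021-01-19

The last day of the inspection period: 2020-07-24 + 90 days = 2020-10-22.
The last day of the standstill period: 28 calendar days after 2020-10-22 is 2020-11-19.
Adding 45 calendar days to 2020-11-19 gives 2021-01-03, which is the last day of the waiting period.
The date on which the repair-or-replace obligation becomes due: 12 business days after Sunday, 2021-01-03, skipping weekends — Jan 4, Jan 5, Jan 6, Jan 7, …, Jan 15, Jan 18, Jan 19 — lands on Tuesday, 2021-01-19.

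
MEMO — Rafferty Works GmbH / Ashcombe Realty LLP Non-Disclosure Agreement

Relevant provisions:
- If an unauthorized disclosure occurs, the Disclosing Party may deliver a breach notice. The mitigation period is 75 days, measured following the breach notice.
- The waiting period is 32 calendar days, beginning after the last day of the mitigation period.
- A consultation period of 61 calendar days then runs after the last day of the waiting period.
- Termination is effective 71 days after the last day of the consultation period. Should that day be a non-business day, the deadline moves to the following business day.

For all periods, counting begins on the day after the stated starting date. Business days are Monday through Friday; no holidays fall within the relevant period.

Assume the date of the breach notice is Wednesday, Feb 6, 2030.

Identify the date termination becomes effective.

Oct 3, 2030

The last day of the mitigation period: 75 calendar days after Feb 6, 2030 is Apr 22, 2030.
The last day of the waiting period: Apr 22, 2030 + 32 days = May 24, 2030.
Adding 61 calendar days to May 24, 2030 gives Jul 24, 2030, which is the last day of the consultation period.
Adding 71 calendar days to Jul 24, 2030 gives Oct 3, 2030, which is the date termination becomes effective. Oct 3, 2030 is a Thursday, so no roll-forward applies.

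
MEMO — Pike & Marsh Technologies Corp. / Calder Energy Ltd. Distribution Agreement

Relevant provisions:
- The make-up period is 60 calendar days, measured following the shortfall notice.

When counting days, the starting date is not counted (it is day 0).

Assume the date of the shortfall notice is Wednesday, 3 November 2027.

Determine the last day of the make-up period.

2 January 2028

The last day of the make-up period: 3 November 2027 + 60 days = 2 January 2028.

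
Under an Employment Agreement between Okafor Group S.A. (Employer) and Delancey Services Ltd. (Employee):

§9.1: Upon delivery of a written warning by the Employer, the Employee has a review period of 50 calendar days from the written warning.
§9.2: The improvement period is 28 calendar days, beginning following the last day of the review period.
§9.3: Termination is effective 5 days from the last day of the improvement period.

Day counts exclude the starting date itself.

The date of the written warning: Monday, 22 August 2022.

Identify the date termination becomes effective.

13 November 2022

The last day of the review period: 50 calendar days after 22 August 2022 is 11 October 2022.
The last day of the improvement period: 28 calendar days after 11 October 2022 is 8 November 2022.
The date termination becomes effective: 8 November 2022 + 5 days = 13 November 2022.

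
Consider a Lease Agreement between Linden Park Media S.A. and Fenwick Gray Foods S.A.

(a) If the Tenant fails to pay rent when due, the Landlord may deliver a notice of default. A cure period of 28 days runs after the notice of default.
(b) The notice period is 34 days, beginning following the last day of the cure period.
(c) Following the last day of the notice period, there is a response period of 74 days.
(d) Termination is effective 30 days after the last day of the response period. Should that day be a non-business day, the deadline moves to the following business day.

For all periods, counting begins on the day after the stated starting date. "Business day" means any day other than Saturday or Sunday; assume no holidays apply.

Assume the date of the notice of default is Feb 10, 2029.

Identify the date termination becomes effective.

The last day of the cure period: 28 calendar days after Feb 10, 2029 is Mar 10, 2029.
Adding 34 calendar days to Mar 10, 2029 gives Apr 13, 2029, which is the last day of the notice period.
The last day of the response period: 74 calendar days after Apr 13, 2029 is Jun 26, 2029.
Adding 30 calendar days to Jun 26, 2029 gives Jul 26, 2029, which is the date termination becomes effective. Jul 26, 2029 is a Thursday, so no roll-forward applies.

Jul 26, 2029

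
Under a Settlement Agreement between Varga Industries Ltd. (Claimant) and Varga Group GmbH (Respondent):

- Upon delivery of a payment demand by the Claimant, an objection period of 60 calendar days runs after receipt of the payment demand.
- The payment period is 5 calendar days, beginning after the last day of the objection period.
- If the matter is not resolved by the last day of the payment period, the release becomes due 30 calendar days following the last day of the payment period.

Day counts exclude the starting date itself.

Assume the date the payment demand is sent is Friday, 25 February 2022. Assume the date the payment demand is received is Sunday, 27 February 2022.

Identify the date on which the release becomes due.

2 June 2022

The last day of the objection period: 27 February 2022 + 60 days = 28 April 2022.
The last day of the payment period: 28 April 2022 + 5 days = 3 May 2022.
The date on which the release becomes due: 30 calendar days after 3 May 2022 is 2 June 2022.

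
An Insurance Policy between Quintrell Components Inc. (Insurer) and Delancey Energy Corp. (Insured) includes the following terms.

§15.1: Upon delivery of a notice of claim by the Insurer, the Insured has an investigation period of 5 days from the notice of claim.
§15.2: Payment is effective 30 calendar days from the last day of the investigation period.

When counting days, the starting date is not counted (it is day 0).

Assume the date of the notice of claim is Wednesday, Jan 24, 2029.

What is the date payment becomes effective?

Feb 28, 2029

The last day of the investigation period: 5 calendar days after Jan 24, 2029 is Jan 29, 2029.
The date payment becomes effective: 30 calendar days after Jan 29, 2029 is Feb 28, 2029.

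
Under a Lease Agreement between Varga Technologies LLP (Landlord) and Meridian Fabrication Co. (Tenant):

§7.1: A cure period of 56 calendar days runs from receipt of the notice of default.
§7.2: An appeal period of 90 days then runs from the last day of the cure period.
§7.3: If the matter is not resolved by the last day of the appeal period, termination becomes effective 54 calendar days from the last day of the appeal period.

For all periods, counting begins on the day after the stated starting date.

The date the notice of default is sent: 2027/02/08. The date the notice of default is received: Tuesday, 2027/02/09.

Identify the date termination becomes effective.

The last day of the cure period: 2027/02/09 + 56 days = 2027/04/06.
The last day of the appeal period: 90 calendar days after 2027/04/06 is 2027/07/05.
The date termination becomes effective: 54 calendar days after 2027/07/05 is 2027/08/28.

2027/08/28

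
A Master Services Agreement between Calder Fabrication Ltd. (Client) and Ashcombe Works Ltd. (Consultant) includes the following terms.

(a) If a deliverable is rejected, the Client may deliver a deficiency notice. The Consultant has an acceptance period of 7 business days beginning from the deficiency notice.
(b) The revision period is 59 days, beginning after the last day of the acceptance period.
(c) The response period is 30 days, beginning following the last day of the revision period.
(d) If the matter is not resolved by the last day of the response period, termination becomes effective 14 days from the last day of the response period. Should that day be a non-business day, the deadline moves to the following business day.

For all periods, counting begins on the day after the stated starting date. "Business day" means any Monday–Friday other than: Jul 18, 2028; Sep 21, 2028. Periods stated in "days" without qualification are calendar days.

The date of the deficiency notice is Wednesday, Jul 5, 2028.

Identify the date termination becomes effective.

From Wednesday, Jul 5, 2028, 7 business days (Jul 6, Jul 7, Jul 10, Jul 11, Jul 12, Jul 13, Jul 14, skipping weekends) brings us to Friday, Jul 14, 2028, which is the last day of the acceptance period.
Adding 59 calendar days to Jul 14, 2028 gives Sep 11, 2028, which is the last day of the revision period.
Adding 30 calendar days to Sep 11, 2028 gives Oct 11, 2028, which is the last day of the response period.
Adding 14 calendar days to Oct 11, 2028 gives Oct 25, 2028, which is the date termination becomes effective. Oct 25, 2028 is a Wednesday and is not a listed holiday, so no roll-forward applies.

Oct 25, 2028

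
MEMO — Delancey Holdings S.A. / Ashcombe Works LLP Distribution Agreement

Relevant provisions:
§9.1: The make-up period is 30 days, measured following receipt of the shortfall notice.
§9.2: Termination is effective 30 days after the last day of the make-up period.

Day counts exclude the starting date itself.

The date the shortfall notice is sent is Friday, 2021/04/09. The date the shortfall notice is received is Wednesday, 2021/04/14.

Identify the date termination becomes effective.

2021/06/13

The last day of the make-up period: 2021/04/14 + 30 days = 2021/05/14.
The date termination becomes effective: 2021/05/14 + 30 days = 2021/06/13.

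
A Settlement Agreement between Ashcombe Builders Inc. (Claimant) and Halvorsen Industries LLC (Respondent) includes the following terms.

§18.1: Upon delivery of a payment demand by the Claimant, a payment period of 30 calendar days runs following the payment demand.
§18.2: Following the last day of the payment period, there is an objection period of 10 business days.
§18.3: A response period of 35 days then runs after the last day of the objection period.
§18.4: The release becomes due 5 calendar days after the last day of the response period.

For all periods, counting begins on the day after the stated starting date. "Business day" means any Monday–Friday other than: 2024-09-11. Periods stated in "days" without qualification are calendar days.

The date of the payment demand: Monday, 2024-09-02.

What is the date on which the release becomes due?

2024-11-25

The last day of the payment period: 2024-09-02 + 30 days = 2024-10-02.
From Wednesday, 2024-10-02, 10 business days (Oct 3, Oct 4, Oct 7, Oct 8, Oct 9, Oct 10, Oct 11, Oct 14, Oct 15, Oct 16, skipping weekends) brings us to Wednesday, 2024-10-16, which is the last day of the objection period.
Adding 35 calendar days to 2024-10-16 gives 2024-11-20, which is the last day of the response period.
Adding 5 calendar days to 2024-11-20 gives 2024-11-25, which is the date on which the release becomes due.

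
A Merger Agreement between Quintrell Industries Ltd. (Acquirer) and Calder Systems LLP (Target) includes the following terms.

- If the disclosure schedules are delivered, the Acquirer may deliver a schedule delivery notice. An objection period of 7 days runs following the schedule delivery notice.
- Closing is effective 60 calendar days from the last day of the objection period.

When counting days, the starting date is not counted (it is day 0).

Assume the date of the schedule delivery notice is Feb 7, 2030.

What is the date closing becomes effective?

Adding 7 calendar days to Feb 7, 2030 gives Feb 14, 2030, which is the last day of the objection period.
The date closing becomes effective: 60 calendar days after Feb 14, 2030 is Apr 15, 2030.

Apr 15, 2030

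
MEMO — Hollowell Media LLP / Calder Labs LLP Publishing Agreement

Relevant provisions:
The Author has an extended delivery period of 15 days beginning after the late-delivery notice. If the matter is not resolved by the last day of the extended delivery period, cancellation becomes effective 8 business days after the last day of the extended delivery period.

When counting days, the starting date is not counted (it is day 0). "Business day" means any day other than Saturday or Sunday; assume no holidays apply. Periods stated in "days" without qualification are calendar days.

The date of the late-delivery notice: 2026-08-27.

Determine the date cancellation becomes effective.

2026-09-23

Adding 15 calendar days to 2026-08-27 gives 2026-09-11, which is the last day of the extended delivery period.
From Friday, 2026-09-11, 8 business days (Sep 14, Sep 15, Sep 16, Sep 17, Sep 18, Sep 21, Sep 22, Sep 23, skipping weekends) brings us to Wednesday, 2026-09-23, which is the date cancellation becomes effective.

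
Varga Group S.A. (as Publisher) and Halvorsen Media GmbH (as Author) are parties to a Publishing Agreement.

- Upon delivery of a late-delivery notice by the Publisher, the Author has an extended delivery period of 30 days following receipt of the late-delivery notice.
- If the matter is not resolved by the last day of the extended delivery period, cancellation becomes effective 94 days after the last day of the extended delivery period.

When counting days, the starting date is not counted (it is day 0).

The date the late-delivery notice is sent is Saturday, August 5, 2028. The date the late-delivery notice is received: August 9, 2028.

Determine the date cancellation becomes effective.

Adding 30 calendar days to August 9, 2028 gives September 8, 2028, which is the last day of the extended delivery period.
The date cancellation becomes effective: 94 calendar days after September 8, 2028 is December 11, 2028.

December 11, 2028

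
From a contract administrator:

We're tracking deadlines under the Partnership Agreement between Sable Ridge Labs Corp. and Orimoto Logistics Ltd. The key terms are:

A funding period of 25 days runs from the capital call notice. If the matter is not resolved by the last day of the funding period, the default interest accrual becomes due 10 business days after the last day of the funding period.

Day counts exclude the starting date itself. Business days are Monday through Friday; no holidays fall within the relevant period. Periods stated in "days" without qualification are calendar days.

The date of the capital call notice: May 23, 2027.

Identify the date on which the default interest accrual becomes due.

The last day of the funding period: 25 calendar days after May 23, 2027 is June 17, 2027.
The date on which the default interest accrual becomes due: counting 10 business days from Thursday, June 17, 2027 (Jun 18, Jun 21, Jun 22, Jun 23, Jun 24, Jun 25, Jun 28, Jun 29, Jun 30, Jul 1, skipping weekends) reaches Thursday, July 1, 2027.

July 1, 2027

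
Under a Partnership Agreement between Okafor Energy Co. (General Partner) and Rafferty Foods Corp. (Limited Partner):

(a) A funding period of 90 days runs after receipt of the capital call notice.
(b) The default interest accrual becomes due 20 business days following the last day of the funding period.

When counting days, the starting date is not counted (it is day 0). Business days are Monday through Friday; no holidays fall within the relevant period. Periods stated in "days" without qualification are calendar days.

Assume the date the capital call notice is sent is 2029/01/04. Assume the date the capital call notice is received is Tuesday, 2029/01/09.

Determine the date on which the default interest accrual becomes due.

Adding 90 calendar days to 2029/01/09 gives 2029/04/09, which is the last day of the funding period.
The date on which the default interest accrual becomes due: counting 20 business days from Monday, 2029/04/09 (Apr 10, Apr 11, Apr 12, Apr 13, …, May 3, May 4, May 7, skipping weekends) reaches Monday, 2029/05/07.

2029/05/07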